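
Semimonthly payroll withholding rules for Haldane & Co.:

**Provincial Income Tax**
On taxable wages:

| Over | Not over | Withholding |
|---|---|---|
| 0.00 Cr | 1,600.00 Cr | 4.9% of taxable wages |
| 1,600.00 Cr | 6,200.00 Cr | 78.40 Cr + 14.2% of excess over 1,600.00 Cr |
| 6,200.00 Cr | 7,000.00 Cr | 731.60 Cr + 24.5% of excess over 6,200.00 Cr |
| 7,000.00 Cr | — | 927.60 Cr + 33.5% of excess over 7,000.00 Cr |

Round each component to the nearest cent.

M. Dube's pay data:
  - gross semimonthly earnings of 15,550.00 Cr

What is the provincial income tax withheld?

3,791.85 Cr

Provincial Income Tax: taxable = 15,550.00 Cr
  927.60 Cr + 33.5% × (15,550.00 Cr − 7,000.00 Cr) = 927.60 Cr + 33.5% × 8,550.00 Cr = 3,791.85 Cr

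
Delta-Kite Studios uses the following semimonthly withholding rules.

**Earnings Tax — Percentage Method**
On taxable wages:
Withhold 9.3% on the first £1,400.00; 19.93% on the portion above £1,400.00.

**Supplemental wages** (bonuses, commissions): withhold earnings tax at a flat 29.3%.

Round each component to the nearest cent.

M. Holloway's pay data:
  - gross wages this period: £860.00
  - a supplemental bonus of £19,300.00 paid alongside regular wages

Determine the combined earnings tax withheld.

Earnings Tax: taxable = £860.00
  9.3% × £860.00 = £79.98
Supplemental (29.3% flat on bonus): 29.3% × £19,300.00 = £5,654.90
Total earnings tax: £79.98 + £5,654.90 = £5,734.88

£5,734.88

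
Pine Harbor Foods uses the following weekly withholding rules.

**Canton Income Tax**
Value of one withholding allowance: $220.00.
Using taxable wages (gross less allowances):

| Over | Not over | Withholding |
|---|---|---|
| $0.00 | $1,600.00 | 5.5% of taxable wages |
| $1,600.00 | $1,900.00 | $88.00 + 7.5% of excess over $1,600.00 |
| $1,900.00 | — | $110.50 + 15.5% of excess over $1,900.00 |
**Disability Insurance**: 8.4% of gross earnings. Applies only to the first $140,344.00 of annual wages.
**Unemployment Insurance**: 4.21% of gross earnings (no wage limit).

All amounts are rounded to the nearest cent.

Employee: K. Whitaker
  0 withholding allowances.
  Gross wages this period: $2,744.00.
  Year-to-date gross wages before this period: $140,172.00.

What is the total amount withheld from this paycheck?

Canton Income Tax: taxable = $2,744.00
  $110.50 + 15.5% × ($2,744.00 − $1,900.00) = $110.50 + 15.5% × $844.00 = $241.32
Disability Insurance: cap $140,344.00 − YTD $140,172.00 = $172.00 subject; 8.4% × $172.00 = $14.45
Unemployment Insurance: 4.21% × $2,744.00 = $115.52
Total: $241.32 + $14.45 + $115.52 = $371.29

$371.29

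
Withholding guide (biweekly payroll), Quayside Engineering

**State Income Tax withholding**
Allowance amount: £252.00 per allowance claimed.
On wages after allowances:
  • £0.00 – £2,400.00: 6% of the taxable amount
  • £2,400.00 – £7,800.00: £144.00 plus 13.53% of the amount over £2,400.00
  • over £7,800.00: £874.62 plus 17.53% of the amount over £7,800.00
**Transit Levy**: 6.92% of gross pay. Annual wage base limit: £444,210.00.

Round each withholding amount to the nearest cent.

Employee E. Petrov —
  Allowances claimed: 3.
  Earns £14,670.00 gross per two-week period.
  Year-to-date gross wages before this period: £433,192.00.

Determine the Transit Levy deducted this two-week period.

Transit Levy: cap £444,210.00 − YTD £433,192.00 = £11,018.00 subject; 6.92% × £11,018.00 = £762.45

£762.45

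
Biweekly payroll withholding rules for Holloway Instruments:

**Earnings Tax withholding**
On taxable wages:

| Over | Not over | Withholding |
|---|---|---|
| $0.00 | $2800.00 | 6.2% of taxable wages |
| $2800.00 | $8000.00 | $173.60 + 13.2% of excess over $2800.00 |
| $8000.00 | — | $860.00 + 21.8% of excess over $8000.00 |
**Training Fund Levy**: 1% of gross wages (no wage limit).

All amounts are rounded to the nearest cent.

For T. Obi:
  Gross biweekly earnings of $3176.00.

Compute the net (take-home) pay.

Earnings Tax: taxable = $3176.00
  $173.60 + 13.2% × ($3176.00 − $2800.00) = $173.60 + 13.2% × $376.00 = $223.23
Training Fund Levy: 1% × $3176.00 = $31.76
Total withheld: $223.23 + $31.76 = $254.99
Net pay: $3176.00 − $254.99 = $2921.01

$2921.01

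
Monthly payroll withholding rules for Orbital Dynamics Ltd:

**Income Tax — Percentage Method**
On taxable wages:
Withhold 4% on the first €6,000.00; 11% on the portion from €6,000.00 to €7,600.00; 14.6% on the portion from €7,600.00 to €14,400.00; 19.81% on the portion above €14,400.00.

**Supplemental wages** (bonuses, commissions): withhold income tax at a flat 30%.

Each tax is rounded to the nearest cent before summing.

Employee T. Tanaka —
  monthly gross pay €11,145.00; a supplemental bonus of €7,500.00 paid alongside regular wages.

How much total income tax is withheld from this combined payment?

€3,183.57

Income Tax: taxable = €11,145.00
  €416.00 + 14.6% × (€11,145.00 − €7,600.00) = €416.00 + 14.6% × €3,545.00 = €933.57
Supplemental (30% flat on bonus): 30% × €7,500.00 = €2,250.00
Total income tax: €933.57 + €2,250.00 = €3,183.57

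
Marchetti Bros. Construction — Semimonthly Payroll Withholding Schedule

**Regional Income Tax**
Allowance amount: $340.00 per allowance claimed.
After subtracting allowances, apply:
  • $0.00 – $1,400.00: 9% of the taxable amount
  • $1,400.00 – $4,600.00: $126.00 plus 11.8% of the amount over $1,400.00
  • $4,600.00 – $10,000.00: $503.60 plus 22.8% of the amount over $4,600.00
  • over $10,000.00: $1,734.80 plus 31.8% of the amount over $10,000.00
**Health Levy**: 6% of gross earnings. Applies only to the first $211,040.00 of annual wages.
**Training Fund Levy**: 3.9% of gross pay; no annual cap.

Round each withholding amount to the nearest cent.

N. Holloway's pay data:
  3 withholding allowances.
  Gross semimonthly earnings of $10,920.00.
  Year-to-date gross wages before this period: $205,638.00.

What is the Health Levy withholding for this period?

$324.12

Health Levy: cap $211,040.00 − YTD $205,638.00 = $5,402.00 subject; 6% × $5,402.00 = $324.12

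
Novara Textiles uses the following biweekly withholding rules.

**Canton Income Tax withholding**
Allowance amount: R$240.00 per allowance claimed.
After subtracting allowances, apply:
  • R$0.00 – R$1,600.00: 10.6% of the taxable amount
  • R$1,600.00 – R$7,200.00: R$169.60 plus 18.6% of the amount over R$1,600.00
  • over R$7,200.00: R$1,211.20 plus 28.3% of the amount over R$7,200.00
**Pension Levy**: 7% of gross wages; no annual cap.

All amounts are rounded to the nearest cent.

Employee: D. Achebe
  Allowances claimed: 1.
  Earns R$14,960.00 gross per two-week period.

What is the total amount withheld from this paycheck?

R$4,386.56

Canton Income Tax: taxable = R$14,960.00 − 1×R$240.00 = R$14,720.00
  R$1,211.20 + 28.3% × (R$14,720.00 − R$7,200.00) = R$1,211.20 + 28.3% × R$7,520.00 = R$3,339.36
Pension Levy: 7% × R$14,960.00 = R$1,047.20
Total: R$3,339.36 + R$1,047.20 = R$4,386.56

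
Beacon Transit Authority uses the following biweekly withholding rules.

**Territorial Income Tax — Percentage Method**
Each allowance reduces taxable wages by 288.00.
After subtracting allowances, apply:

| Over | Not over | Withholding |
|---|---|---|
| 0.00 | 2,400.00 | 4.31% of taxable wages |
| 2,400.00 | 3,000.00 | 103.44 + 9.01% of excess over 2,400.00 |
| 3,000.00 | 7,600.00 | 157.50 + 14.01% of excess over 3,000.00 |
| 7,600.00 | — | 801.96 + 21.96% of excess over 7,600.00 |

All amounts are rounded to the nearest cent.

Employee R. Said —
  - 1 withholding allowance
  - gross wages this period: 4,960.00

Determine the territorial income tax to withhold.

Territorial Income Tax: taxable = 4,960.00 − 1×288.00 = 4,672.00
  157.50 + 14.01% × (4,672.00 − 3,000.00) = 157.50 + 14.01% × 1,672.00 = 391.75

391.75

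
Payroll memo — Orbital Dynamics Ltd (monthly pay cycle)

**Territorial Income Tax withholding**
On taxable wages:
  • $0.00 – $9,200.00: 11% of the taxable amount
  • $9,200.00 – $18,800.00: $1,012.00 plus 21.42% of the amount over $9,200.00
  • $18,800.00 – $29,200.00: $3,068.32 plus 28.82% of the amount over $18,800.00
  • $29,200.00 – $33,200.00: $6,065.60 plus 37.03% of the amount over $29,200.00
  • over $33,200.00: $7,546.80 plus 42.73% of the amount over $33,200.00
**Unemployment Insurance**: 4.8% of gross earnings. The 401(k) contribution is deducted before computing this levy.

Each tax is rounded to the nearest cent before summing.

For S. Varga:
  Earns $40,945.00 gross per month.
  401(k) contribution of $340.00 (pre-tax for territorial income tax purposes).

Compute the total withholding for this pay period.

$12,660.00

Territorial Income Tax: taxable = $40,945.00 − $340.00 = $40,605.00
  $7,546.80 + 42.73% × ($40,605.00 − $33,200.00) = $7,546.80 + 42.73% × $7,405.00 = $10,710.96
Unemployment Insurance: 4.8% × $40,605.00 = $1,949.04
Total: $10,710.96 + $1,949.04 = $12,660.00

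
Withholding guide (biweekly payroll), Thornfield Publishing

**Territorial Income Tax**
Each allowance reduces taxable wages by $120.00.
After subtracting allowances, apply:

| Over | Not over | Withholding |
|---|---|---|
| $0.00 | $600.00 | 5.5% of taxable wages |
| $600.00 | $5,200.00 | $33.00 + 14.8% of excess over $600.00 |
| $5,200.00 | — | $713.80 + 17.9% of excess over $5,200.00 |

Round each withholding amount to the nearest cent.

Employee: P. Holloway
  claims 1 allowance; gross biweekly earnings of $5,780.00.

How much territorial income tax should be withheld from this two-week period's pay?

Territorial Income Tax: taxable = $5,780.00 − 1×$120.00 = $5,660.00
  $713.80 + 17.9% × ($5,660.00 − $5,200.00) = $713.80 + 17.9% × $460.00 = $796.14

$796.14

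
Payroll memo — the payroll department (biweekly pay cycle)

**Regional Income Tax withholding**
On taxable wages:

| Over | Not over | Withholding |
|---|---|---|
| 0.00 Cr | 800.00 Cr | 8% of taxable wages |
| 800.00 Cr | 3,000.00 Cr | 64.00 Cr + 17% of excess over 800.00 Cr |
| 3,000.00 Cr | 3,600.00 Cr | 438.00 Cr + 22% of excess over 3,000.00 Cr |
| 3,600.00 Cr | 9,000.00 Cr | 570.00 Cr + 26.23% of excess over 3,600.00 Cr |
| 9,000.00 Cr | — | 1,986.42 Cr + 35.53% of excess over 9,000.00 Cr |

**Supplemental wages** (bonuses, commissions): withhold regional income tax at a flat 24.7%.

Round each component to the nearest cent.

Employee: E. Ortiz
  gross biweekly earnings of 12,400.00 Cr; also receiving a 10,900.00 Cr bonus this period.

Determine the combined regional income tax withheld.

5,886.74 Cr

Regional Income Tax: taxable = 12,400.00 Cr
  1,986.42 Cr + 35.53% × (12,400.00 Cr − 9,000.00 Cr) = 1,986.42 Cr + 35.53% × 3,400.00 Cr = 3,194.44 Cr
Supplemental (24.7% flat on bonus): 24.7% × 10,900.00 Cr = 2,692.30 Cr
Total regional income tax: 3,194.44 Cr + 2,692.30 Cr = 5,886.74 Cr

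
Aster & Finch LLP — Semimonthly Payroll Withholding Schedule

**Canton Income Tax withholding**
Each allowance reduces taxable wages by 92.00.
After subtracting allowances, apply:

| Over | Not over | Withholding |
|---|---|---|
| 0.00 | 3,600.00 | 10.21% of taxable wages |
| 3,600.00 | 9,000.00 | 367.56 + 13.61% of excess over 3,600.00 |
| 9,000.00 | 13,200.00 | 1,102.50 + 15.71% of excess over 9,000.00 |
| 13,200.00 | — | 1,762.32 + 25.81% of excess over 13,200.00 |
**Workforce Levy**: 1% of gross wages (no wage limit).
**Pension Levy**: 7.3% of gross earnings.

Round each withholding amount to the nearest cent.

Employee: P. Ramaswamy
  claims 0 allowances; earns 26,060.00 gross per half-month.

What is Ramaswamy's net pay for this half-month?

18,815.53

Canton Income Tax: taxable = 26,060.00
  1,762.32 + 25.81% × (26,060.00 − 13,200.00) = 1,762.32 + 25.81% × 12,860.00 = 5,081.49
Workforce Levy: 1% × 26,060.00 = 260.60
Pension Levy: 7.3% × 26,060.00 = 1,902.38
Total withheld: 5,081.49 + 260.60 + 1,902.38 = 7,244.47
Net pay: 26,060.00 − 7,244.47 = 18,815.53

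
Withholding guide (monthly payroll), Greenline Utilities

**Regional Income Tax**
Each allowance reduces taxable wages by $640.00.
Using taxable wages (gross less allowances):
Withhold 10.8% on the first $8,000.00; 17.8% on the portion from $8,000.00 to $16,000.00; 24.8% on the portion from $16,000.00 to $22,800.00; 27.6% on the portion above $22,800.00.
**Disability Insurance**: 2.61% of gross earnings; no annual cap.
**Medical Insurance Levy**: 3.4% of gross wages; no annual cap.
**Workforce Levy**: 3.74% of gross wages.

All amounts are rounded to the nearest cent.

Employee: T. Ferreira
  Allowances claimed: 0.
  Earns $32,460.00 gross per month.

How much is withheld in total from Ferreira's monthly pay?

Regional Income Tax: taxable = $32,460.00
  $3,974.40 + 27.6% × ($32,460.00 − $22,800.00) = $3,974.40 + 27.6% × $9,660.00 = $6,640.56
Disability Insurance: 2.61% × $32,460.00 = $847.21
Medical Insurance Levy: 3.4% × $32,460.00 = $1,103.64
Workforce Levy: 3.74% × $32,460.00 = $1,214.00
Total: $6,640.56 + $847.21 + $1,103.64 + $1,214.00 = $9,805.41

$9,805.41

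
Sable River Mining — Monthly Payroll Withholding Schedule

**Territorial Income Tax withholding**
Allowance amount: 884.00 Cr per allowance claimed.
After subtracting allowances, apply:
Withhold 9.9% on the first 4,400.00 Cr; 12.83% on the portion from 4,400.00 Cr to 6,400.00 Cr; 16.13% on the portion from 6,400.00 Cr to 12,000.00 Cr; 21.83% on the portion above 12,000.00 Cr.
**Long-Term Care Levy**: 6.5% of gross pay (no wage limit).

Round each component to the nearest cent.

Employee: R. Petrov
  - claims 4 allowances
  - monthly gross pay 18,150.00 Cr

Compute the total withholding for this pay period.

3,345.87 Cr

Territorial Income Tax: taxable = 18,150.00 Cr − 4×884.00 Cr = 14,614.00 Cr
  1,595.48 Cr + 21.83% × (14,614.00 Cr − 12,000.00 Cr) = 1,595.48 Cr + 21.83% × 2,614.00 Cr = 2,166.12 Cr
Long-Term Care Levy: 6.5% × 18,150.00 Cr = 1,179.75 Cr
Total: 2,166.12 Cr + 1,179.75 Cr = 3,345.87 Cr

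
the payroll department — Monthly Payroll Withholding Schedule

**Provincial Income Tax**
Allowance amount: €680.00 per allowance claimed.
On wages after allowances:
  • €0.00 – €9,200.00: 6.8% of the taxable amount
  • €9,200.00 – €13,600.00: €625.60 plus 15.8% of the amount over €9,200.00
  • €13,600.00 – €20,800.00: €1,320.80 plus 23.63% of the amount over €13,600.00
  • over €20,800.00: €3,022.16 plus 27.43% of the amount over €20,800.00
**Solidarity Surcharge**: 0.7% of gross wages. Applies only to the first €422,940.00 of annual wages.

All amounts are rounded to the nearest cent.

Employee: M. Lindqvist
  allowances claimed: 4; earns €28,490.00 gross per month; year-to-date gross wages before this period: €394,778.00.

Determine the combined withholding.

€4,582.56

Provincial Income Tax: taxable = €28,490.00 − 4×€680.00 = €25,770.00
  €3,022.16 + 27.43% × (€25,770.00 − €20,800.00) = €3,022.16 + 27.43% × €4,970.00 = €4,385.43
Solidarity Surcharge: cap €422,940.00 − YTD €394,778.00 = €28,162.00 subject; 0.7% × €28,162.00 = €197.13
Total: €4,385.43 + €197.13 = €4,582.56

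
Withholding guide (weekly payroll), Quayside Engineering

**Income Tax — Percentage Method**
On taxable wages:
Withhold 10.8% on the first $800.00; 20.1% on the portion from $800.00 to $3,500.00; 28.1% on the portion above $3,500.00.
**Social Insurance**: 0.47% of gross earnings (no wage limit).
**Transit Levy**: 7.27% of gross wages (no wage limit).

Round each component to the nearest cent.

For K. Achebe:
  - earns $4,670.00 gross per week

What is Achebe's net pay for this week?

$3,350.67

Income Tax: taxable = $4,670.00
  $629.10 + 28.1% × ($4,670.00 − $3,500.00) = $629.10 + 28.1% × $1,170.00 = $957.87
Social Insurance: 0.47% × $4,670.00 = $21.95
Transit Levy: 7.27% × $4,670.00 = $339.51
Total withheld: $957.87 + $21.95 + $339.51 = $1,319.33
Net pay: $4,670.00 − $1,319.33 = $3,350.67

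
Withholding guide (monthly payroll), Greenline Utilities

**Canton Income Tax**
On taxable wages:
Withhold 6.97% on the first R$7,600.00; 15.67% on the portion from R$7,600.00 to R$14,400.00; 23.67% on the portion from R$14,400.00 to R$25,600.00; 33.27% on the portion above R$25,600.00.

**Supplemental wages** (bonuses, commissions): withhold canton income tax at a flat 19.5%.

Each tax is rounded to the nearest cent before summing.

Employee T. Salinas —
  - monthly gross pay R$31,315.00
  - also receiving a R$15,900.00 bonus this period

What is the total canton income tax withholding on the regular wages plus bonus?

R$9,248.20

Canton Income Tax: taxable = R$31,315.00
  R$4,246.32 + 33.27% × (R$31,315.00 − R$25,600.00) = R$4,246.32 + 33.27% × R$5,715.00 = R$6,147.70
Supplemental (19.5% flat on bonus): 19.5% × R$15,900.00 = R$3,100.50
Total canton income tax: R$6,147.70 + R$3,100.50 = R$9,248.20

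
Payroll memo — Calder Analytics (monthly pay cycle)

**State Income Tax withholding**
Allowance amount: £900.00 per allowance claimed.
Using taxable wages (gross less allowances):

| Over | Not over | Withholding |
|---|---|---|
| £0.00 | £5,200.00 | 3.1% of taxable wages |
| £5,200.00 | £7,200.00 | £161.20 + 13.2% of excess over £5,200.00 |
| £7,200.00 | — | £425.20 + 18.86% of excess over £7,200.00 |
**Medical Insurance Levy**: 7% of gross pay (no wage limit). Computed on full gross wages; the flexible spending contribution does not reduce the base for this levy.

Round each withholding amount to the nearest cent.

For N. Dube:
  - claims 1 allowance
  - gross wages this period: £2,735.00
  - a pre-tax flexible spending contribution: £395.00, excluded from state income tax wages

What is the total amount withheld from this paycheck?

State Income Tax: taxable = £2,735.00 − £395.00 − 1×£900.00 = £1,440.00
  3.1% × £1,440.00 = £44.64
Medical Insurance Levy: 7% × £2,735.00 = £191.45
Total: £44.64 + £191.45 = £236.09

£236.09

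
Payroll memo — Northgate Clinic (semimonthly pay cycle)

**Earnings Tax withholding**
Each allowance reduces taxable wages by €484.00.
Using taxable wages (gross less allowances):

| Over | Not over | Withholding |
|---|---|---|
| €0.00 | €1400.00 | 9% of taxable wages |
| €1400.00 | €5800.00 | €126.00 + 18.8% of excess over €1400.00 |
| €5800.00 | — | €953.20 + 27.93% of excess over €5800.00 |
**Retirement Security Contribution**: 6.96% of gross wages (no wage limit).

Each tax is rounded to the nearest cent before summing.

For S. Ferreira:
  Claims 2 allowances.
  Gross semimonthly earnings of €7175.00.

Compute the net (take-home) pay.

€5608.74

Earnings Tax: taxable = €7175.00 − 2×€484.00 = €6207.00
  €953.20 + 27.93% × (€6207.00 − €5800.00) = €953.20 + 27.93% × €407.00 = €1066.88
Retirement Security Contribution: 6.96% × €7175.00 = €499.38
Total withheld: €1066.88 + €499.38 = €1566.26
Net pay: €7175.00 − €1566.26 = €5608.74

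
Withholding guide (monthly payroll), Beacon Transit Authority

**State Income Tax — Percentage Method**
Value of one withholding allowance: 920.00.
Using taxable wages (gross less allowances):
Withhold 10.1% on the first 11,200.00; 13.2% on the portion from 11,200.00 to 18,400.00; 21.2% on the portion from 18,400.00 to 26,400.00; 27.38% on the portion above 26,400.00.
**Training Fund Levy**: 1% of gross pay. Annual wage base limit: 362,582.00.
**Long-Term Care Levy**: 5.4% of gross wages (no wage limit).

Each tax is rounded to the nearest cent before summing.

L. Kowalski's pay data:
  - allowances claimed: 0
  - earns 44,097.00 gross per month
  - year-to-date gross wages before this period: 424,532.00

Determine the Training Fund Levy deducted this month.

Training Fund Levy: YTD 424,532.00 ≥ cap 362,582.00 → 0.00

0.00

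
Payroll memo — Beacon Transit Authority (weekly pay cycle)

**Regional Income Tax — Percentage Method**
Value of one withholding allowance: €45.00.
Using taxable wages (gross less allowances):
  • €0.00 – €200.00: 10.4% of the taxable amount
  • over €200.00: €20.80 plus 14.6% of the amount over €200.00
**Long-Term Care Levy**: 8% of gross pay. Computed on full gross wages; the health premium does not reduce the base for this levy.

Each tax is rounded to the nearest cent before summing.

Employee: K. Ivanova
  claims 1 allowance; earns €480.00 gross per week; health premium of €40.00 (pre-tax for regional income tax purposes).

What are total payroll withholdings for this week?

Regional Income Tax: taxable = €480.00 − €40.00 − 1×€45.00 = €395.00
  €20.80 + 14.6% × (€395.00 − €200.00) = €20.80 + 14.6% × €195.00 = €49.27
Long-Term Care Levy: 8% × €480.00 = €38.40
Total: €49.27 + €38.40 = €87.67

€87.67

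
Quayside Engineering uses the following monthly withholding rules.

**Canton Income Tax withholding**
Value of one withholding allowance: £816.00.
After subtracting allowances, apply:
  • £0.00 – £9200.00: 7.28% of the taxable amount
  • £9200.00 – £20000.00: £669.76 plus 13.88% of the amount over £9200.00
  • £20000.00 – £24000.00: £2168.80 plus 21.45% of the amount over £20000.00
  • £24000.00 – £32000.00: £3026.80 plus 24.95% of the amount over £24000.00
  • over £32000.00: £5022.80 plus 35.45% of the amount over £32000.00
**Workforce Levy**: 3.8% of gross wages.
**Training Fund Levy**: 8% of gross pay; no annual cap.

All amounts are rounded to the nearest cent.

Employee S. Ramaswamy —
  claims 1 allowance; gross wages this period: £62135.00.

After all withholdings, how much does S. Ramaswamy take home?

£39386.68

Canton Income Tax: taxable = £62135.00 − 1×£816.00 = £61319.00
  £5022.80 + 35.45% × (£61319.00 − £32000.00) = £5022.80 + 35.45% × £29319.00 = £15416.39
Workforce Levy: 3.8% × £62135.00 = £2361.13
Training Fund Levy: 8% × £62135.00 = £4970.80
Total withheld: £15416.39 + £2361.13 + £4970.80 = £22748.32
Net pay: £62135.00 − £22748.32 = £39386.68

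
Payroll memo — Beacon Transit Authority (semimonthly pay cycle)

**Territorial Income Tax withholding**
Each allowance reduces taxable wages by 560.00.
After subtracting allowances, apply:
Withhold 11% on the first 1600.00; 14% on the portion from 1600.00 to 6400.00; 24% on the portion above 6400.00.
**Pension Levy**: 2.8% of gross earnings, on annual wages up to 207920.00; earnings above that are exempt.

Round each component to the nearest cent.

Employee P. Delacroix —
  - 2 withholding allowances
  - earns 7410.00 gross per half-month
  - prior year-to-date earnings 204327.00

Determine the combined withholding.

Territorial Income Tax: taxable = 7410.00 − 2×560.00 = 6290.00
  176.00 + 14% × (6290.00 − 1600.00) = 176.00 + 14% × 4690.00 = 832.60
Pension Levy: cap 207920.00 − YTD 204327.00 = 3593.00 subject; 2.8% × 3593.00 = 100.60
Total: 832.60 + 100.60 = 933.20

933.20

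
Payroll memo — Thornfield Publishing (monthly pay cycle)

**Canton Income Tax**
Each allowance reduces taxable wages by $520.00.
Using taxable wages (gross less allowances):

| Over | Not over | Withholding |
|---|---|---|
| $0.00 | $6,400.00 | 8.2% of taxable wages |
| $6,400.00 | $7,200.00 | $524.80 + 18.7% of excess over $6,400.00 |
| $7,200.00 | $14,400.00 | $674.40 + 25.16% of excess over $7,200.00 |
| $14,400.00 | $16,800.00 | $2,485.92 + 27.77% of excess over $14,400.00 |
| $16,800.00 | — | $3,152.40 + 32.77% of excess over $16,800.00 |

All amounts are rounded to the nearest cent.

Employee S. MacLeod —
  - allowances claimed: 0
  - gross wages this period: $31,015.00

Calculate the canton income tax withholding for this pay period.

Canton Income Tax: taxable = $31,015.00
  $3,152.40 + 32.77% × ($31,015.00 − $16,800.00) = $3,152.40 + 32.77% × $14,215.00 = $7,810.66

$7,810.66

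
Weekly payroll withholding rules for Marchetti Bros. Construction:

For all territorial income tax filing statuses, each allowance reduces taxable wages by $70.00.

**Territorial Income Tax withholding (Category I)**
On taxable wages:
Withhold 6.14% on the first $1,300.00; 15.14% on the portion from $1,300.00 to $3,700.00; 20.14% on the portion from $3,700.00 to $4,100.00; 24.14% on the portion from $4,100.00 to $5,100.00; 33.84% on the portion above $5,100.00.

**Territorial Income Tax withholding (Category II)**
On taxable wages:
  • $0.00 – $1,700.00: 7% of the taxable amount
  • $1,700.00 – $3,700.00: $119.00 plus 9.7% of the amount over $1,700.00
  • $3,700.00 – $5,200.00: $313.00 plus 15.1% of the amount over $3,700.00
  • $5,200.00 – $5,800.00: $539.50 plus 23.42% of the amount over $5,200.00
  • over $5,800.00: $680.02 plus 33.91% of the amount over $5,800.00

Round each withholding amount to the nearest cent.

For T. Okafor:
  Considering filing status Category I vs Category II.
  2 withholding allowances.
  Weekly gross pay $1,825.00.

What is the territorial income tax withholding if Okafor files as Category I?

Territorial Income Tax (Category I): taxable = $1,825.00 − 2×$70.00 = $1,685.00
  $79.82 + 15.14% × ($1,685.00 − $1,300.00) = $79.82 + 15.14% × $385.00 = $138.11

$138.11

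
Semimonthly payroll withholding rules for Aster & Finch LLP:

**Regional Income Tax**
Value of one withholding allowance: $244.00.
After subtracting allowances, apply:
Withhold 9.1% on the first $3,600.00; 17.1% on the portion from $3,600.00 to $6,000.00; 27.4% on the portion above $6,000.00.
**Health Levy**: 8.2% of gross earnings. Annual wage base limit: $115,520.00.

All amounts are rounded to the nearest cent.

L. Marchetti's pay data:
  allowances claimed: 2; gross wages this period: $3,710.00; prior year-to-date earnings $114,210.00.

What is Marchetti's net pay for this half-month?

Regional Income Tax: taxable = $3,710.00 − 2×$244.00 = $3,222.00
  9.1% × $3,222.00 = $293.20
Health Levy: cap $115,520.00 − YTD $114,210.00 = $1,310.00 subject; 8.2% × $1,310.00 = $107.42
Total withheld: $293.20 + $107.42 = $400.62
Net pay: $3,710.00 − $400.62 = $3,309.38

$3,309.38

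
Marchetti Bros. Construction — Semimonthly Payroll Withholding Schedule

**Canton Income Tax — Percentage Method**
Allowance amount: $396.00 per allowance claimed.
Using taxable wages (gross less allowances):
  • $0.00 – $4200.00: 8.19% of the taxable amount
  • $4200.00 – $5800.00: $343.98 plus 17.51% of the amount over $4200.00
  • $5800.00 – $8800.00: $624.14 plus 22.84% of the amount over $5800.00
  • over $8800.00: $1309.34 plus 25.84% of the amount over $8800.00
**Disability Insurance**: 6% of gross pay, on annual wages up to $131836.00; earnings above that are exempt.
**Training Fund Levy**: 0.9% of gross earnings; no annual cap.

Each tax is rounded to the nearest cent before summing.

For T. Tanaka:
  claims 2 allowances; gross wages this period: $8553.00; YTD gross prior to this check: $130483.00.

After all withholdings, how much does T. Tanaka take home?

$7322.81

Canton Income Tax: taxable = $8553.00 − 2×$396.00 = $7761.00
  $624.14 + 22.84% × ($7761.00 − $5800.00) = $624.14 + 22.84% × $1961.00 = $1072.03
Disability Insurance: cap $131836.00 − YTD $130483.00 = $1353.00 subject; 6% × $1353.00 = $81.18
Training Fund Levy: 0.9% × $8553.00 = $76.98
Total withheld: $1072.03 + $81.18 + $76.98 = $1230.19
Net pay: $8553.00 − $1230.19 = $7322.81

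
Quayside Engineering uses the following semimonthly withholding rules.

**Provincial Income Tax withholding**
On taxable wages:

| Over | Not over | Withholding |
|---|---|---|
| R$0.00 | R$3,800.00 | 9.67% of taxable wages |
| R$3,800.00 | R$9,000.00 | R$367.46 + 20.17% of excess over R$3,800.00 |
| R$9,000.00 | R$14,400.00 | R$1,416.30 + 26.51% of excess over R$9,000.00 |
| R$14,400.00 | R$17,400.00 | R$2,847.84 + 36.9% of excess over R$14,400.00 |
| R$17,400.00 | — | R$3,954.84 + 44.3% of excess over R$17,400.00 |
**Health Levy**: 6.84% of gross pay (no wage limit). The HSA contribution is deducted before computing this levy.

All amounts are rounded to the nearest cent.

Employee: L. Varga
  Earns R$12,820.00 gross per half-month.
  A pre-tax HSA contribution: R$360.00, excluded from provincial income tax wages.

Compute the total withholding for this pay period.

Provincial Income Tax: taxable = R$12,820.00 − R$360.00 = R$12,460.00
  R$1,416.30 + 26.51% × (R$12,460.00 − R$9,000.00) = R$1,416.30 + 26.51% × R$3,460.00 = R$2,333.55
Health Levy: 6.84% × R$12,460.00 = R$852.26
Total: R$2,333.55 + R$852.26 = R$3,185.81

R$3,185.81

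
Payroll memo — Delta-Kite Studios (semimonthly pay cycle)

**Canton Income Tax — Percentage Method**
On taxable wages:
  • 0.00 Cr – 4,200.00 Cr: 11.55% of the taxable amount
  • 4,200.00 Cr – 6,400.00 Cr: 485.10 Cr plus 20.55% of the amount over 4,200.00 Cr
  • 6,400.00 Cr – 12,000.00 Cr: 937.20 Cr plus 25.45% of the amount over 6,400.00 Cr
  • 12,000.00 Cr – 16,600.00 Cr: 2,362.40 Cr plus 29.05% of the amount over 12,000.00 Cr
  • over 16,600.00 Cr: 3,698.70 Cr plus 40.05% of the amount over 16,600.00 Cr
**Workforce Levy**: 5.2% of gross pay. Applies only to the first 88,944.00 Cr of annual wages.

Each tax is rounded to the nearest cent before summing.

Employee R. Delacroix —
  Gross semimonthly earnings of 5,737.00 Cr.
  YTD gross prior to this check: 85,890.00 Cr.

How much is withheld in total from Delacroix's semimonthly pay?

Canton Income Tax: taxable = 5,737.00 Cr
  485.10 Cr + 20.55% × (5,737.00 Cr − 4,200.00 Cr) = 485.10 Cr + 20.55% × 1,537.00 Cr = 800.95 Cr
Workforce Levy: cap 88,944.00 Cr − YTD 85,890.00 Cr = 3,054.00 Cr subject; 5.2% × 3,054.00 Cr = 158.81 Cr
Total: 800.95 Cr + 158.81 Cr = 959.76 Cr

959.76 Cr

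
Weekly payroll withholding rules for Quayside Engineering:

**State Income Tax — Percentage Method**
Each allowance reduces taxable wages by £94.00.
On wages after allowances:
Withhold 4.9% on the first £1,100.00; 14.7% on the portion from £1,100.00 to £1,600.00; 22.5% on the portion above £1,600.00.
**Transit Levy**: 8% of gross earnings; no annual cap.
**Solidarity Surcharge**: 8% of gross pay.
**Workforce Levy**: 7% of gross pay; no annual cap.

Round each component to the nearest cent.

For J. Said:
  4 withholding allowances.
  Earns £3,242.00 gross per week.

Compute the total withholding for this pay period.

State Income Tax: taxable = £3,242.00 − 4×£94.00 = £2,866.00
  £127.40 + 22.5% × (£2,866.00 − £1,600.00) = £127.40 + 22.5% × £1,266.00 = £412.25
Transit Levy: 8% × £3,242.00 = £259.36
Solidarity Surcharge: 8% × £3,242.00 = £259.36
Workforce Levy: 7% × £3,242.00 = £226.94
Total: £412.25 + £259.36 + £259.36 + £226.94 = £1,157.91

£1,157.91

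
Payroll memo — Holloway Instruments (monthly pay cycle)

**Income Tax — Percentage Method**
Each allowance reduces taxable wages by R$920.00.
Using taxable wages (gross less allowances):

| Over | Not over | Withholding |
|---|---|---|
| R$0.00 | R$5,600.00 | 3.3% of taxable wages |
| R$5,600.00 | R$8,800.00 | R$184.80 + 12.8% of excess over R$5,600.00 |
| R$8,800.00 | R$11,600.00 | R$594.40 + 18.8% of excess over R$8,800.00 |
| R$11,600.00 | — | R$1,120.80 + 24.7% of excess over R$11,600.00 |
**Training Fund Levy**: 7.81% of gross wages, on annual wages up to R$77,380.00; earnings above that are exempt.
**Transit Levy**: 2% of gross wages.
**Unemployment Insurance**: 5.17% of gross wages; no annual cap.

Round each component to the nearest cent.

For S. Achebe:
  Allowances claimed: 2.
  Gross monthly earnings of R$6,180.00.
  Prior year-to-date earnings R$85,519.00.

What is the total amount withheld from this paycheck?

R$586.33

Income Tax: taxable = R$6,180.00 − 2×R$920.00 = R$4,340.00
  3.3% × R$4,340.00 = R$143.22
Training Fund Levy: YTD R$85,519.00 ≥ cap R$77,380.00 → R$0.00
Transit Levy: 2% × R$6,180.00 = R$123.60
Unemployment Insurance: 5.17% × R$6,180.00 = R$319.51
Total: R$143.22 + R$0.00 + R$123.60 + R$319.51 = R$586.33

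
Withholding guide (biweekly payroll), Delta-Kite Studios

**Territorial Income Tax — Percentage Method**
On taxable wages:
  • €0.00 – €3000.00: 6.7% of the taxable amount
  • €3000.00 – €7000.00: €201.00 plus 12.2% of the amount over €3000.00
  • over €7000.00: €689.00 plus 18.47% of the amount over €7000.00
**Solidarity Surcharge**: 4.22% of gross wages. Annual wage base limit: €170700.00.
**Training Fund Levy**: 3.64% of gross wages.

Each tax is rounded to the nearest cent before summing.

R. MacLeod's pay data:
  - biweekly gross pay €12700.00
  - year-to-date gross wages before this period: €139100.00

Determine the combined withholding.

Territorial Income Tax: taxable = €12700.00
  €689.00 + 18.47% × (€12700.00 − €7000.00) = €689.00 + 18.47% × €5700.00 = €1741.79
Solidarity Surcharge: 4.22% × €12700.00 = €535.94
Training Fund Levy: 3.64% × €12700.00 = €462.28
Total: €1741.79 + €535.94 + €462.28 = €2740.01

€2740.01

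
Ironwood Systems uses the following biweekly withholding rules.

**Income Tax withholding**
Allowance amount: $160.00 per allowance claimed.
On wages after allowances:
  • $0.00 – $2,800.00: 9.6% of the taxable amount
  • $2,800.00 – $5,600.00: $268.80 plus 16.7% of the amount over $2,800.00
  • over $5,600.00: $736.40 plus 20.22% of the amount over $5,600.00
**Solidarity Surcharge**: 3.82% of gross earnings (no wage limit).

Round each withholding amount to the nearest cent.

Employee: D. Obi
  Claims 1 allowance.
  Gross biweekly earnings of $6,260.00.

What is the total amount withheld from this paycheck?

Income Tax: taxable = $6,260.00 − 1×$160.00 = $6,100.00
  $736.40 + 20.22% × ($6,100.00 − $5,600.00) = $736.40 + 20.22% × $500.00 = $837.50
Solidarity Surcharge: 3.82% × $6,260.00 = $239.13
Total: $837.50 + $239.13 = $1,076.63

$1,076.63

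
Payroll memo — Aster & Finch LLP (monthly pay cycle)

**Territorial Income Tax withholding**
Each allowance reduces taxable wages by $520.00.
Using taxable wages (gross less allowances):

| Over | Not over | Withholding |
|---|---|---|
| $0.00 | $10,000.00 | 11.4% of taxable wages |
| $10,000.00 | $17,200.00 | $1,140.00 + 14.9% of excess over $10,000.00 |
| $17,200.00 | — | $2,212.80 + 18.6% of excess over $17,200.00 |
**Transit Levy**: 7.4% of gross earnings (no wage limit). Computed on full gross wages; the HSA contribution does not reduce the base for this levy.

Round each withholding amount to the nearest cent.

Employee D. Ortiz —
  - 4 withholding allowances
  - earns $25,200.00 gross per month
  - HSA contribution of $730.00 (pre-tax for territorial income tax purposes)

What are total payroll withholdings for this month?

Territorial Income Tax: taxable = $25,200.00 − $730.00 − 4×$520.00 = $22,390.00
  $2,212.80 + 18.6% × ($22,390.00 − $17,200.00) = $2,212.80 + 18.6% × $5,190.00 = $3,178.14
Transit Levy: 7.4% × $25,200.00 = $1,864.80
Total: $3,178.14 + $1,864.80 = $5,042.94

$5,042.94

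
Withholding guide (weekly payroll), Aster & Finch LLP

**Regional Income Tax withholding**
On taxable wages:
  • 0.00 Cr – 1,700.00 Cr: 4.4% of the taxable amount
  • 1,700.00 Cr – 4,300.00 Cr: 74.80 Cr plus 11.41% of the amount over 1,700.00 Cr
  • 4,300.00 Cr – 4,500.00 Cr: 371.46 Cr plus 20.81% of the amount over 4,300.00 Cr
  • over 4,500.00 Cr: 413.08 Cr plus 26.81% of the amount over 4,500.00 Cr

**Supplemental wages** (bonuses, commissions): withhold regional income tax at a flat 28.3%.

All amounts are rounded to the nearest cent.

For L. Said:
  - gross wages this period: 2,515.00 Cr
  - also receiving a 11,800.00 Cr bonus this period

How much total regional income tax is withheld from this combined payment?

Regional Income Tax: taxable = 2,515.00 Cr
  74.80 Cr + 11.41% × (2,515.00 Cr − 1,700.00 Cr) = 74.80 Cr + 11.41% × 815.00 Cr = 167.79 Cr
Supplemental (28.3% flat on bonus): 28.3% × 11,800.00 Cr = 3,339.40 Cr
Total regional income tax: 167.79 Cr + 3,339.40 Cr = 3,507.19 Cr

3,507.19 Cr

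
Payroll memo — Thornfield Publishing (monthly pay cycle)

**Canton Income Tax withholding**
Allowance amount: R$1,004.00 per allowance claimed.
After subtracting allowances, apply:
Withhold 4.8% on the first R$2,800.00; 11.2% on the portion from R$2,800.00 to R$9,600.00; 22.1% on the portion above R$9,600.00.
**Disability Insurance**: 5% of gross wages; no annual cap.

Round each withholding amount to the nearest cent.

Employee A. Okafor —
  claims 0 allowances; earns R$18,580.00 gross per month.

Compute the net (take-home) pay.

R$14,770.42

Canton Income Tax: taxable = R$18,580.00
  R$896.00 + 22.1% × (R$18,580.00 − R$9,600.00) = R$896.00 + 22.1% × R$8,980.00 = R$2,880.58
Disability Insurance: 5% × R$18,580.00 = R$929.00
Total withheld: R$2,880.58 + R$929.00 = R$3,809.58
Net pay: R$18,580.00 − R$3,809.58 = R$14,770.42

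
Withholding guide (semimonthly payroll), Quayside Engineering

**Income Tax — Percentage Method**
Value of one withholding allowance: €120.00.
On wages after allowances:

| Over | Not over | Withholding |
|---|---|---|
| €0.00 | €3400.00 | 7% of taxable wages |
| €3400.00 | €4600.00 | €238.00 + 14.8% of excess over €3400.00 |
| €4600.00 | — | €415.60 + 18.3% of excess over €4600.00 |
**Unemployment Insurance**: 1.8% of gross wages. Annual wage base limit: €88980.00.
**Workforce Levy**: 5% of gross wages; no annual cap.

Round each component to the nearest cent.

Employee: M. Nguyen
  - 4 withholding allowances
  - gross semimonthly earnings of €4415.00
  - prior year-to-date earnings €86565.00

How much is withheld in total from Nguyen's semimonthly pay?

€581.40

Income Tax: taxable = €4415.00 − 4×€120.00 = €3935.00
  €238.00 + 14.8% × (€3935.00 − €3400.00) = €238.00 + 14.8% × €535.00 = €317.18
Unemployment Insurance: cap €88980.00 − YTD €86565.00 = €2415.00 subject; 1.8% × €2415.00 = €43.47
Workforce Levy: 5% × €4415.00 = €220.75
Total: €317.18 + €43.47 + €220.75 = €581.40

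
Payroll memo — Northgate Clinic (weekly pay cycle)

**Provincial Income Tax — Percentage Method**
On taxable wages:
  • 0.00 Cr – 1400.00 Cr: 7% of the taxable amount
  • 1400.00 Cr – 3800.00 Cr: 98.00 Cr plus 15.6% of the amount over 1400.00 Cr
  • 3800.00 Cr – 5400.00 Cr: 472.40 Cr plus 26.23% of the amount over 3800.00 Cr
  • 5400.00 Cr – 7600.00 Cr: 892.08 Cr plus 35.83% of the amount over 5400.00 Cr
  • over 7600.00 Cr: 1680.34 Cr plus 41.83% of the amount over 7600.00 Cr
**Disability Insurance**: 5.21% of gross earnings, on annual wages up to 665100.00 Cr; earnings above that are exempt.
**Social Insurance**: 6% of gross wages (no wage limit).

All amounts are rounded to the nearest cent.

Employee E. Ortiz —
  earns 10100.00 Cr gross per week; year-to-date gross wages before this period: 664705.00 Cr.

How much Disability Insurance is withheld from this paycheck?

Disability Insurance: cap 665100.00 Cr − YTD 664705.00 Cr = 395.00 Cr subject; 5.21% × 395.00 Cr = 20.58 Cr

20.58 Cr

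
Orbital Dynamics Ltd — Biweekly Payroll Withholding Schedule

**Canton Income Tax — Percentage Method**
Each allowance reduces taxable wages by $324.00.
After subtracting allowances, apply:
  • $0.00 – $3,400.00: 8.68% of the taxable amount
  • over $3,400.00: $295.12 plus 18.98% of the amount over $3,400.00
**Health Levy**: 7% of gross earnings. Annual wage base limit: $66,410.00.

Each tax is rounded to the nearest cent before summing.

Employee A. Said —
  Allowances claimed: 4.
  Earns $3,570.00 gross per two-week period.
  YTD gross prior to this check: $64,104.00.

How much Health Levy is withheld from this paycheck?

Health Levy: cap $66,410.00 − YTD $64,104.00 = $2,306.00 subject; 7% × $2,306.00 = $161.42

$161.42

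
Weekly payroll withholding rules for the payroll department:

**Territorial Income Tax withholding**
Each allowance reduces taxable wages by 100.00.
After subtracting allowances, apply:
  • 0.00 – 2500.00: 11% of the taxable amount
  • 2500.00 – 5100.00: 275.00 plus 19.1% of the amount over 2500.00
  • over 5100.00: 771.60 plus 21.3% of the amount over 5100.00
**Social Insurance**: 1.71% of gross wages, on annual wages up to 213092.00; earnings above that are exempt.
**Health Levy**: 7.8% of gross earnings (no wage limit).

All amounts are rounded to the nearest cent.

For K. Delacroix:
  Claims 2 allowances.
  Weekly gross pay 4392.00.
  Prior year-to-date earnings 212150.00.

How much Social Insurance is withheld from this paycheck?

Social Insurance: cap 213092.00 − YTD 212150.00 = 942.00 subject; 1.71% × 942.00 = 16.11

16.11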